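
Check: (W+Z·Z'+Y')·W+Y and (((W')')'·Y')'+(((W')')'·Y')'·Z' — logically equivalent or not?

E1: (W+Z·Z'+Y')·W+Y
    = (W+Y')·W+Y   (complement / identity)
    = W+Y   (absorption)
E2: (((W')')'·Y')'+(((W')')'·Y')'·Z'
    = (((W')')'·Y')'   (absorption)
    = (W'·Y')'   (double negation)
    = W+Y   (De Morgan)
Both reduce to W+Y, so they are equivalent.

Yes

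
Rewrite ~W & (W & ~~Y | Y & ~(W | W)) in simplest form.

~W & (W & ~~Y | Y & ~(W | W))
= ~W & (W & ~~Y | Y & ~W)   (idempotence)
= ~W & (W & Y | Y & ~W)   (double negation)
= ~W & Y   (distribution)

~W & Y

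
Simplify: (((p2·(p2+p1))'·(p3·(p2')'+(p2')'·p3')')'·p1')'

p2'+p1

(((p2·(p2+p1))'·(p3·(p2')'+(p2')'·p3')')'·p1')'
= (((p2·(p2+p1))'·((p2')')')'·p1')'   [distribution]
= ((p2'·((p2')')')'·p1')'   [absorption]
= p2'·((p2')')'+p1   [De Morgan]
= p2'·p2'+p1   [double negation]
= p2'+p1   [idempotence]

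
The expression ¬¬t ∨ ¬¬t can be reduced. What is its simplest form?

t

¬¬t ∨ ¬¬t
= ¬¬t   [idempotence]
= t   [double negation]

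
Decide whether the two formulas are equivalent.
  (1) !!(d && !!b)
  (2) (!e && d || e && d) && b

E1: !!(d && !!b)
    = d && !!b   — double negation
    = d && b   — double negation
E2: (!e && d || e && d) && b
    = d && b   — distribution
Both reduce to d && b, so they are equivalent.

Yes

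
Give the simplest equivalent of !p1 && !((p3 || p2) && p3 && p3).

!p1 && !((p3 || p2) && p3 && p3)
= !p1 && !(p3 && p3)
= !p1 && !p3

!p1 && !p3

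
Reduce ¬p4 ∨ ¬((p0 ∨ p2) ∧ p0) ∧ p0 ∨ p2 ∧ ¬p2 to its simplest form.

¬p4

¬p4 ∨ ¬((p0 ∨ p2) ∧ p0) ∧ p0 ∨ p2 ∧ ¬p2
= ¬p4 ∨ ¬p0 ∧ p0 ∨ p2 ∧ ¬p2   [absorption]
= ¬p4 ∨ ¬p0 ∧ p0   [complement / identity]
= ¬p4   [complement / identity]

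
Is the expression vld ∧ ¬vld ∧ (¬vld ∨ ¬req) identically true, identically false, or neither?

vld ∧ ¬vld ∧ (¬vld ∨ ¬req)
= vld ∧ ¬vld   [absorption]
= False   [complement]

identically false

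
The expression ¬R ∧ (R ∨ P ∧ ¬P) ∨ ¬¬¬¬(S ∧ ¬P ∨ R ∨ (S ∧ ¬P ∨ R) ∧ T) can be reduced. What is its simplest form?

S ∧ ¬P ∨ R

¬R ∧ (R ∨ P ∧ ¬P) ∨ ¬¬¬¬(S ∧ ¬P ∨ R ∨ (S ∧ ¬P ∨ R) ∧ T)
= ¬R ∧ R ∨ ¬¬¬¬(S ∧ ¬P ∨ R ∨ (S ∧ ¬P ∨ R) ∧ T)
= ¬R ∧ R ∨ ¬¬(S ∧ ¬P ∨ R ∨ (S ∧ ¬P ∨ R) ∧ T)
= ¬R ∧ R ∨ S ∧ ¬P ∨ R ∨ (S ∧ ¬P ∨ R) ∧ T
= ¬R ∧ R ∨ S ∧ ¬P ∨ R
= S ∧ ¬P ∨ R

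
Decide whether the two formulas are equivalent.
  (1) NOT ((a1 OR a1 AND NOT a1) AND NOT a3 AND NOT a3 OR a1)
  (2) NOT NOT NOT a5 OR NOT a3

E1: NOT ((a1 OR a1 AND NOT a1) AND NOT a3 AND NOT a3 OR a1)
    = NOT (a1 AND NOT a3 AND NOT a3 OR a1)
    = NOT (a1 AND NOT a3 OR a1)
    = NOT a1
E2: NOT NOT NOT a5 OR NOT a3
    = NOT a5 OR NOT a3
These differ: at a1=1, a3=0, a5=0, E1 = 0 but E2 = 1.

No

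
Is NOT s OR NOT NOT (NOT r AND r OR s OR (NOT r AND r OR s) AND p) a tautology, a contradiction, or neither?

tautology

NOT s OR NOT NOT (NOT r AND r OR s OR (NOT r AND r OR s) AND p)
= NOT s OR NOT r AND r OR s OR (NOT r AND r OR s) AND p   [double negation]
= NOT s OR NOT r AND r OR s   [absorption]
= NOT s OR s   [complement / identity]
= TRUE   [complement]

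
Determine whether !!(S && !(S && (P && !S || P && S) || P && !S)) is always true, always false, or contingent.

!!(S && !(S && (P && !S || P && S) || P && !S))
= !!(S && !(S && P || P && !S))   [distribution]
= !!(S && !P)   [distribution]
= S && !P   [double negation]
This depends on P, S, so it is not a constant.

contingent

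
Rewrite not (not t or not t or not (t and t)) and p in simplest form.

not (not t or not t or not (t and t)) and p
= not (not t or not t or not t) and p   — idempotence
= not (not t or not t) and p   — idempotence
= t and t and p   — De Morgan
= t and p   — idempotence

t and p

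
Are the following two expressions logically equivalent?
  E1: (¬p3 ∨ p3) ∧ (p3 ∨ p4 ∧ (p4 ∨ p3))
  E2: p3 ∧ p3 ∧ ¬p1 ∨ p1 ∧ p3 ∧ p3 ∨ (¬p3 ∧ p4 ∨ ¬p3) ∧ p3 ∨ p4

Yes

E1: (¬p3 ∨ p3) ∧ (p3 ∨ p4 ∧ (p4 ∨ p3))
    = p3 ∨ p4 ∧ (p4 ∨ p3)   — complement / identity
    = p3 ∨ p4   — absorption
E2: p3 ∧ p3 ∧ ¬p1 ∨ p1 ∧ p3 ∧ p3 ∨ (¬p3 ∧ p4 ∨ ¬p3) ∧ p3 ∨ p4
    = p3 ∧ p3 ∨ (¬p3 ∧ p4 ∨ ¬p3) ∧ p3 ∨ p4   — distribution
    = p3 ∧ p3 ∨ ¬p3 ∧ p3 ∨ p4   — absorption
    = p3 ∨ p4   — distribution
Both reduce to p3 ∨ p4, so they are equivalent.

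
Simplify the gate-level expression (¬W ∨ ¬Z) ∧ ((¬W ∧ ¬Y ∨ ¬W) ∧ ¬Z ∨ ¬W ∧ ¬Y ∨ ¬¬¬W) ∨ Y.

¬W ∨ Y

(¬W ∨ ¬Z) ∧ ((¬W ∧ ¬Y ∨ ¬W) ∧ ¬Z ∨ ¬W ∧ ¬Y ∨ ¬¬¬W) ∨ Y
= (¬W ∨ ¬Z) ∧ ((¬W ∧ ¬Y ∨ ¬W) ∧ ¬Z ∨ ¬W ∧ ¬Y ∨ ¬W) ∨ Y   [double negation]
= (¬W ∨ ¬Z) ∧ (¬W ∧ ¬Y ∨ ¬W) ∨ Y   [absorption]
= (¬W ∨ ¬Z) ∧ ¬W ∨ Y   [absorption]
= ¬W ∨ Y   [absorption]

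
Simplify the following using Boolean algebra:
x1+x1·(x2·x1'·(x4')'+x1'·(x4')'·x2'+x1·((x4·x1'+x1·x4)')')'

x1+x1·(x2·x1'·(x4')'+x1'·(x4')'·x2'+x1·((x4·x1'+x1·x4)')')'
= x1+x1·(x1'·(x4')'+x1·((x4·x1'+x1·x4)')')'   [distribution]
= x1+x1·(x1'·(x4')'+x1·(x4')')'   [distribution]
= x1+x1·((x4')')'   [distribution]
= x1+x1·x4'   [double negation]
= x1   [absorption]

x1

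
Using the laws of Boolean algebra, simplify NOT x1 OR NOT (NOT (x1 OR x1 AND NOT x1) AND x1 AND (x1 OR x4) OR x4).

NOT x1 OR NOT x4

NOT x1 OR NOT (NOT (x1 OR x1 AND NOT x1) AND x1 AND (x1 OR x4) OR x4)
= NOT x1 OR NOT (NOT x1 AND x1 AND (x1 OR x4) OR x4)   — complement / identity
= NOT x1 OR NOT (NOT x1 AND x1 OR x4)   — absorption
= NOT x1 OR NOT x4   — complement / identity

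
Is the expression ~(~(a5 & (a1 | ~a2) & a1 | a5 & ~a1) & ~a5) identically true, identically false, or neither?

neither

~(~(a5 & (a1 | ~a2) & a1 | a5 & ~a1) & ~a5)
= ~(~(a5 & a1 | a5 & ~a1) & ~a5)   (absorption)
= ~(~a5 & ~a5)   (distribution)
= a5 | a5   (De Morgan)
= a5   (idempotence)
This depends on a5, so it is not a constant.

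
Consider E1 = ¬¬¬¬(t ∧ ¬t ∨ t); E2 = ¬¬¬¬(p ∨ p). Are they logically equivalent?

No

E1: ¬¬¬¬(t ∧ ¬t ∨ t)
    = ¬¬¬¬t
    = ¬¬t
    = t
E2: ¬¬¬¬(p ∨ p)
    = ¬¬¬¬p
    = ¬¬p
    = p
These differ: at p=1, t=0, E1 = 0 but E2 = 1.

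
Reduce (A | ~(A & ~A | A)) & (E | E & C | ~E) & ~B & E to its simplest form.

(A | ~(A & ~A | A)) & (E | E & C | ~E) & ~B & E
= (A | ~A) & (E | E & C | ~E) & ~B & E   (complement / identity)
= (E | E & C | ~E) & ~B & E   (complement / identity)
= (E | ~E) & ~B & E   (absorption)
= ~B & E   (complement / identity)

~B & E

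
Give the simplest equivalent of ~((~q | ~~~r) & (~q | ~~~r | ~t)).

q & r

~((~q | ~~~r) & (~q | ~~~r | ~t))
= ~(~q | ~~~r)   — absorption
= ~(~q | ~r)   — double negation
= q & r   — De Morgan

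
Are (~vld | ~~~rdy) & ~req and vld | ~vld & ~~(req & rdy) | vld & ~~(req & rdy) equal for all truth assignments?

No

E1: (~vld | ~~~rdy) & ~req
    = (~vld | ~rdy) & ~req   — double negation
E2: vld | ~vld & ~~(req & rdy) | vld & ~~(req & rdy)
    = vld | ~~(req & rdy)   — distribution
    = vld | req & rdy   — double negation
These differ: at rdy=0, req=1, vld=1, E1 = 0 but E2 = 1.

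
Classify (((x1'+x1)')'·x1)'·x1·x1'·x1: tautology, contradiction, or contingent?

contradiction

(((x1'+x1)')'·x1)'·x1·x1'·x1
= ((x1'+x1)·x1)'·x1·x1'·x1
= x1'·x1·x1'·x1
= x1'·x1
= 0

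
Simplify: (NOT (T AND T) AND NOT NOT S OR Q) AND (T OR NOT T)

NOT T AND S OR Q

(NOT (T AND T) AND NOT NOT S OR Q) AND (T OR NOT T)
= (NOT (T AND T) AND S OR Q) AND (T OR NOT T)
= NOT (T AND T) AND S OR Q
= NOT T AND S OR Q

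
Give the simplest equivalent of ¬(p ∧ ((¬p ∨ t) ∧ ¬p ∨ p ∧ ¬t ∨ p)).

¬p

¬(p ∧ ((¬p ∨ t) ∧ ¬p ∨ p ∧ ¬t ∨ p))
= ¬(p ∧ (¬p ∨ p ∧ ¬t ∨ p))   [absorption]
= ¬(p ∧ (¬p ∨ p))   [absorption]
= ¬p   [complement / identity]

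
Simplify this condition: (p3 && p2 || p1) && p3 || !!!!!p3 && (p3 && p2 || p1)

(p3 && p2 || p1) && p3 || !!!!!p3 && (p3 && p2 || p1)
= (p3 && p2 || p1) && p3 || !!!p3 && (p3 && p2 || p1)   — double negation
= (p3 && p2 || p1) && p3 || !p3 && (p3 && p2 || p1)   — double negation
= p3 && p2 || p1   — distribution

p3 && p2 || p1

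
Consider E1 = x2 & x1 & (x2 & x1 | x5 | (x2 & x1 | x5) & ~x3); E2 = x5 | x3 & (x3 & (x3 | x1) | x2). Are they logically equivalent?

No

E1: x2 & x1 & (x2 & x1 | x5 | (x2 & x1 | x5) & ~x3)
    = x2 & x1 & (x2 & x1 | x5)   — absorption
    = x2 & x1   — absorption
E2: x5 | x3 & (x3 & (x3 | x1) | x2)
    = x5 | x3 & (x3 | x2)   — absorption
    = x5 | x3   — absorption
These differ: at x1=0, x2=0, x3=1, x5=1, E1 = 0 but E2 = 1.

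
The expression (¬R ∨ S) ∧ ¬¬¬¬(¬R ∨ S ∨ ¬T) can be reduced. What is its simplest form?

¬R ∨ S

(¬R ∨ S) ∧ ¬¬¬¬(¬R ∨ S ∨ ¬T)
= (¬R ∨ S) ∧ ¬¬(¬R ∨ S ∨ ¬T)   [double negation]
= (¬R ∨ S) ∧ (¬R ∨ S ∨ ¬T)   [double negation]
= ¬R ∨ S   [absorption]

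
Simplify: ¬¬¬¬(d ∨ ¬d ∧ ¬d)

True

¬¬¬¬(d ∨ ¬d ∧ ¬d)
= ¬¬(d ∨ ¬d ∧ ¬d)   (double negation)
= d ∨ ¬d ∧ ¬d   (double negation)
= d ∨ ¬d   (idempotence)
= True   (complement)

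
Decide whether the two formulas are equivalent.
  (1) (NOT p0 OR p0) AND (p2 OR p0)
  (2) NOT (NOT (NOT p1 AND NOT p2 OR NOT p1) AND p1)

E1: (NOT p0 OR p0) AND (p2 OR p0)
    = p2 OR p0   (complement / identity)
E2: NOT (NOT (NOT p1 AND NOT p2 OR NOT p1) AND p1)
    = NOT (NOT NOT p1 AND p1)   (absorption)
    = NOT (p1 AND p1)   (double negation)
    = NOT p1   (idempotence)
These differ: at p0=0, p1=1, p2=1, E1 = 1 but E2 = 0.

No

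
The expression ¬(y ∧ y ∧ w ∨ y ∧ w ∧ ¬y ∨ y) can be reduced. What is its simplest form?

¬(y ∧ y ∧ w ∨ y ∧ w ∧ ¬y ∨ y)
= ¬(y ∧ w ∨ y)   [distribution]
= ¬y   [absorption]

¬y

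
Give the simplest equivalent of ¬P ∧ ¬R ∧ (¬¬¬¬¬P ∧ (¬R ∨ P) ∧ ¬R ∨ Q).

¬P ∧ ¬R

¬P ∧ ¬R ∧ (¬¬¬¬¬P ∧ (¬R ∨ P) ∧ ¬R ∨ Q)
= ¬P ∧ ¬R ∧ (¬¬¬¬¬P ∧ ¬R ∨ Q)
= ¬P ∧ ¬R ∧ (¬¬¬P ∧ ¬R ∨ Q)
= ¬P ∧ ¬R ∧ (¬P ∧ ¬R ∨ Q)
= ¬P ∧ ¬R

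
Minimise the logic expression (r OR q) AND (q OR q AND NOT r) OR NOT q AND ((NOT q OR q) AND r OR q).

(r OR q) AND (q OR q AND NOT r) OR NOT q AND ((NOT q OR q) AND r OR q)
= (r OR q) AND (q OR q AND NOT r) OR NOT q AND (r OR q)   — complement / identity
= (r OR q) AND q OR NOT q AND (r OR q)   — absorption
= r OR q   — distribution

r OR q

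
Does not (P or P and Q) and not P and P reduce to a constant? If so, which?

yes, False

not (P or P and Q) and not P and P
= not P and not P and P   [absorption]
= not P and P   [idempotence]
= False   [complement]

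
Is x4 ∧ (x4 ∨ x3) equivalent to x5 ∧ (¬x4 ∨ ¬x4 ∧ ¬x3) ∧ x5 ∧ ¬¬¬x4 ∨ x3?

E1: x4 ∧ (x4 ∨ x3)
    = x4   [absorption]
E2: x5 ∧ (¬x4 ∨ ¬x4 ∧ ¬x3) ∧ x5 ∧ ¬¬¬x4 ∨ x3
    = x5 ∧ ¬x4 ∧ x5 ∧ ¬¬¬x4 ∨ x3   [absorption]
    = x5 ∧ ¬x4 ∧ x5 ∧ ¬x4 ∨ x3   [double negation]
    = x5 ∧ ¬x4 ∨ x3   [idempotence]
These differ: at x3=1, x4=0, x5=0, E1 = 0 but E2 = 1.

No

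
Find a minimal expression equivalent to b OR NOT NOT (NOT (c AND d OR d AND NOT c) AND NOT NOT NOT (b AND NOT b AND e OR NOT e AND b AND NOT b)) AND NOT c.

b OR NOT d AND NOT c

b OR NOT NOT (NOT (c AND d OR d AND NOT c) AND NOT NOT NOT (b AND NOT b AND e OR NOT e AND b AND NOT b)) AND NOT c
= b OR NOT NOT (NOT d AND NOT NOT NOT (b AND NOT b AND e OR NOT e AND b AND NOT b)) AND NOT c   — distribution
= b OR NOT NOT (NOT d AND NOT (b AND NOT b AND e OR NOT e AND b AND NOT b)) AND NOT c   — double negation
= b OR NOT NOT (NOT d AND NOT (b AND NOT b)) AND NOT c   — distribution
= b OR NOT (d OR b AND NOT b) AND NOT c   — De Morgan
= b OR NOT d AND NOT c   — complement / identity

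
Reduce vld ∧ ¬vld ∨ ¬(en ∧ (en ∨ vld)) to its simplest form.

vld ∧ ¬vld ∨ ¬(en ∧ (en ∨ vld))
= vld ∧ ¬vld ∨ ¬en   — absorption
= ¬en   — complement / identity

¬en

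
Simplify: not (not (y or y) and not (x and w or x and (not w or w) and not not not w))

not (not (y or y) and not (x and w or x and (not w or w) and not not not w))
= not (not (y or y) and not (x and w or x and (not w or w) and not w))   — double negation
= not (not (y or y) and not (x and w or x and not w))   — complement / identity
= not (not (y or y) and not x)   — distribution
= not (not y and not x)   — idempotence
= y or x   — De Morgan

y or x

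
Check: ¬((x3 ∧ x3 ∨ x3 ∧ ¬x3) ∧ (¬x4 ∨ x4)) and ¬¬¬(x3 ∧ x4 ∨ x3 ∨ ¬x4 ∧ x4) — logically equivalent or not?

Yes

E1: ¬((x3 ∧ x3 ∨ x3 ∧ ¬x3) ∧ (¬x4 ∨ x4))
    = ¬(x3 ∧ (¬x4 ∨ x4))   — distribution
    = ¬x3   — complement / identity
E2: ¬¬¬(x3 ∧ x4 ∨ x3 ∨ ¬x4 ∧ x4)
    = ¬(x3 ∧ x4 ∨ x3 ∨ ¬x4 ∧ x4)   — double negation
    = ¬(x3 ∧ x4 ∨ x3)   — complement / identity
    = ¬x3   — absorption
Both reduce to ¬x3, so they are equivalent.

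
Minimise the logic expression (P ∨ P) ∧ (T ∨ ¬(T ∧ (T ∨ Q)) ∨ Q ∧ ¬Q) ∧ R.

(P ∨ P) ∧ (T ∨ ¬(T ∧ (T ∨ Q)) ∨ Q ∧ ¬Q) ∧ R
= P ∧ (T ∨ ¬(T ∧ (T ∨ Q)) ∨ Q ∧ ¬Q) ∧ R
= P ∧ (T ∨ ¬T ∨ Q ∧ ¬Q) ∧ R
= P ∧ (T ∨ ¬T) ∧ R
= P ∧ R

P ∧ R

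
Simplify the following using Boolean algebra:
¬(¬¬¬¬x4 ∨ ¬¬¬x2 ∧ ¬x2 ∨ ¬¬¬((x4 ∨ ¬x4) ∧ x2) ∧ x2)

¬x4 ∧ x2

¬(¬¬¬¬x4 ∨ ¬¬¬x2 ∧ ¬x2 ∨ ¬¬¬((x4 ∨ ¬x4) ∧ x2) ∧ x2)
= ¬(¬¬¬¬x4 ∨ ¬¬¬x2 ∧ ¬x2 ∨ ¬¬¬x2 ∧ x2)
= ¬(¬¬¬¬x4 ∨ ¬¬¬x2)
= ¬(¬¬x4 ∨ ¬¬¬x2)
= ¬x4 ∧ ¬¬x2
= ¬x4 ∧ x2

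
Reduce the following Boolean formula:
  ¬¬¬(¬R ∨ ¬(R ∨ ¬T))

¬¬¬(¬R ∨ ¬(R ∨ ¬T))
= ¬¬(R ∧ (R ∨ ¬T))   [De Morgan]
= ¬¬R   [absorption]
= R   [double negation]

R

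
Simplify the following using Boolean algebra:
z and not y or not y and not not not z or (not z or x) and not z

z and not y or not y and not not not z or (not z or x) and not z
= z and not y or not y and not z or (not z or x) and not z   [double negation]
= not y or (not z or x) and not z   [distribution]
= not y or not z   [absorption]

not y or not z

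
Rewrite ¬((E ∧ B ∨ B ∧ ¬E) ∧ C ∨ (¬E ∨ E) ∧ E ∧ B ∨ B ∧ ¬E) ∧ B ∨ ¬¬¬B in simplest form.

¬B

¬((E ∧ B ∨ B ∧ ¬E) ∧ C ∨ (¬E ∨ E) ∧ E ∧ B ∨ B ∧ ¬E) ∧ B ∨ ¬¬¬B
= ¬((E ∧ B ∨ B ∧ ¬E) ∧ C ∨ E ∧ B ∨ B ∧ ¬E) ∧ B ∨ ¬¬¬B
= ¬(E ∧ B ∨ B ∧ ¬E) ∧ B ∨ ¬¬¬B
= ¬B ∧ B ∨ ¬¬¬B
= ¬B ∧ B ∨ ¬B
= ¬B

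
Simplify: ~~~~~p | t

~p | t

~~~~~p | t
= ~~~p | t   [double negation]
= ~p | t   [double negation]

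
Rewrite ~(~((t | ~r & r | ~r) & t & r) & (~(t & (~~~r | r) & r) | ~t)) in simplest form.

~(~((t | ~r & r | ~r) & t & r) & (~(t & (~~~r | r) & r) | ~t))
= ~(~((t | ~r & r | ~r) & t & r) & (~(t & (~r | r) & r) | ~t))   [double negation]
= ~(~((t | ~r & r | ~r) & t & r) & (~(t & r) | ~t))   [complement / identity]
= ~(~((t | ~r) & t & r) & (~(t & r) | ~t))   [complement / identity]
= ~(~(t & r) & (~(t & r) | ~t))   [absorption]
= ~~(t & r)   [absorption]
= t & r   [double negation]

t & r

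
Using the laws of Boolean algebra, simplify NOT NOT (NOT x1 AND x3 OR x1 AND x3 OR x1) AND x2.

NOT NOT (NOT x1 AND x3 OR x1 AND x3 OR x1) AND x2
= (NOT x1 AND x3 OR x1 AND x3 OR x1) AND x2   — double negation
= (x3 OR x1) AND x2   — distribution

(x3 OR x1) AND x2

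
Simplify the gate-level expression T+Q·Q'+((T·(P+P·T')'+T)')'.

T+Q·Q'+((T·(P+P·T')'+T)')'
= T+Q·Q'+((T·P'+T)')'   [absorption]
= T+Q·Q'+T·P'+T   [double negation]
= T+T·P'+T   [complement / identity]
= T+T   [absorption]
= T   [idempotence]

T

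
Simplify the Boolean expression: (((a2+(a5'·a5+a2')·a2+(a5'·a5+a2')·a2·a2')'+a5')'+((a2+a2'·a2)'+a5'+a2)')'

a2'+a5'

(((a2+(a5'·a5+a2')·a2+(a5'·a5+a2')·a2·a2')'+a5')'+((a2+a2'·a2)'+a5'+a2)')'
= (((a2+(a5'·a5+a2')·a2)'+a5')'+((a2+a2'·a2)'+a5'+a2)')'
= ((a2+(a5'·a5+a2')·a2)'+a5')·((a2+a2'·a2)'+a5'+a2)
= ((a2+a2'·a2)'+a5')·((a2+a2'·a2)'+a5'+a2)
= (a2+a2'·a2)'+a5'
= a2'+a5'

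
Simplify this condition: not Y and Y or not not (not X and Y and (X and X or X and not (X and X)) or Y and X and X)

not Y and Y or not not (not X and Y and (X and X or X and not (X and X)) or Y and X and X)
= not not (not X and Y and (X and X or X and not (X and X)) or Y and X and X)   [complement / identity]
= not X and Y and (X and X or X and not (X and X)) or Y and X and X   [double negation]
= not X and Y and (X and X or X and not X) or Y and X and X   [idempotence]
= not X and Y and X or Y and X and X   [distribution]
= Y and X   [distribution]

Y and X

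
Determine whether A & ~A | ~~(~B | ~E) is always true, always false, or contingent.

A & ~A | ~~(~B | ~E)
= ~~(~B | ~E)   (complement / identity)
= ~B | ~E   (double negation)
This depends on B, E, so it is not a constant.

contingent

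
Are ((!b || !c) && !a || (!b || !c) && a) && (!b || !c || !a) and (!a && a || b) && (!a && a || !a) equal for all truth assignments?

E1: ((!b || !c) && !a || (!b || !c) && a) && (!b || !c || !a)
    = (!b || !c) && (!b || !c || !a)   (distribution)
    = !b || !c   (absorption)
E2: (!a && a || b) && (!a && a || !a)
    = !a && a || b && !a   (distribution)
    = b && !a   (complement / identity)
These differ: at a=1, b=0, c=1, E1 = 1 but E2 = 0.

No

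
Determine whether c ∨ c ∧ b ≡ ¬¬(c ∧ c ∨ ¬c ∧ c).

E1: c ∨ c ∧ b
    = c   [absorption]
E2: ¬¬(c ∧ c ∨ ¬c ∧ c)
    = c ∧ c ∨ ¬c ∧ c   [double negation]
    = c   [distribution]
Both reduce to c, so they are equivalent.

Yes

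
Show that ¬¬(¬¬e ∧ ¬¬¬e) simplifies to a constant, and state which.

¬¬(¬¬e ∧ ¬¬¬e)
= ¬(¬e ∨ ¬¬e)   (De Morgan)
= e ∧ ¬e   (De Morgan)
= False   (complement)

False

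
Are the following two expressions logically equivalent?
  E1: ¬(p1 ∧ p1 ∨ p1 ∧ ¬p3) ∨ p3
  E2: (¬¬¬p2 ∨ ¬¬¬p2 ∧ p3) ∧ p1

E1: ¬(p1 ∧ p1 ∨ p1 ∧ ¬p3) ∨ p3
    = ¬((p1 ∨ ¬p3) ∧ p1) ∨ p3   [distribution]
    = ¬p1 ∨ p3   [absorption]
E2: (¬¬¬p2 ∨ ¬¬¬p2 ∧ p3) ∧ p1
    = ¬¬¬p2 ∧ p1   [absorption]
    = ¬p2 ∧ p1   [double negation]
These differ: at p1=0, p2=1, p3=0, E1 = 1 but E2 = 0.

No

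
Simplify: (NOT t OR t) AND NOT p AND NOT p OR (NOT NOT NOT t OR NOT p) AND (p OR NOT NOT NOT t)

NOT p OR NOT t

(NOT t OR t) AND NOT p AND NOT p OR (NOT NOT NOT t OR NOT p) AND (p OR NOT NOT NOT t)
= NOT p AND NOT p OR (NOT NOT NOT t OR NOT p) AND (p OR NOT NOT NOT t)   (complement / identity)
= NOT p AND NOT p OR NOT NOT NOT t OR NOT p AND p   (distribution)
= NOT p AND NOT p OR NOT NOT NOT t   (complement / identity)
= NOT p OR NOT NOT NOT t   (idempotence)
= NOT p OR NOT t   (double negation)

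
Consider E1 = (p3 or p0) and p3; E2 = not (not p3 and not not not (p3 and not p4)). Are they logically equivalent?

E1: (p3 or p0) and p3
    = p3   [absorption]
E2: not (not p3 and not not not (p3 and not p4))
    = not (not p3 and not (p3 and not p4))   [double negation]
    = p3 or p3 and not p4   [De Morgan]
    = p3   [absorption]
Both reduce to p3, so they are equivalent.

Yes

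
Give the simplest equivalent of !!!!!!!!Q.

!!!!!!!!Q
= !!!!!!Q
= !!!!Q
= !!Q
= Q

Q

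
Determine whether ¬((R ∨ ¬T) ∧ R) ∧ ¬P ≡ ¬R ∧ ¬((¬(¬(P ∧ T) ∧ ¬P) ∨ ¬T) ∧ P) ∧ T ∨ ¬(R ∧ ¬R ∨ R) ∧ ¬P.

E1: ¬((R ∨ ¬T) ∧ R) ∧ ¬P
    = ¬R ∧ ¬P   [absorption]
E2: ¬R ∧ ¬((¬(¬(P ∧ T) ∧ ¬P) ∨ ¬T) ∧ P) ∧ T ∨ ¬(R ∧ ¬R ∨ R) ∧ ¬P
    = ¬R ∧ ¬((¬(¬(P ∧ T) ∧ ¬P) ∨ ¬T) ∧ P) ∧ T ∨ ¬R ∧ ¬P   [complement / identity]
    = ¬R ∧ ¬((P ∧ T ∨ P ∨ ¬T) ∧ P) ∧ T ∨ ¬R ∧ ¬P   [De Morgan]
    = ¬R ∧ ¬((P ∨ ¬T) ∧ P) ∧ T ∨ ¬R ∧ ¬P   [absorption]
    = ¬R ∧ ¬P ∧ T ∨ ¬R ∧ ¬P   [absorption]
    = ¬R ∧ ¬P   [absorption]
Both reduce to ¬R ∧ ¬P, so they are equivalent.

Yes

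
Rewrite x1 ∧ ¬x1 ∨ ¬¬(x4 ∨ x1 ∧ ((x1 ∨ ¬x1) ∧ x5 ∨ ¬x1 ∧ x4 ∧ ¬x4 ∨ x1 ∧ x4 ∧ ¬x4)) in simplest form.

x1 ∧ ¬x1 ∨ ¬¬(x4 ∨ x1 ∧ ((x1 ∨ ¬x1) ∧ x5 ∨ ¬x1 ∧ x4 ∧ ¬x4 ∨ x1 ∧ x4 ∧ ¬x4))
= x1 ∧ ¬x1 ∨ x4 ∨ x1 ∧ ((x1 ∨ ¬x1) ∧ x5 ∨ ¬x1 ∧ x4 ∧ ¬x4 ∨ x1 ∧ x4 ∧ ¬x4)   — double negation
= x1 ∧ ¬x1 ∨ x4 ∨ x1 ∧ ((x1 ∨ ¬x1) ∧ x5 ∨ x4 ∧ ¬x4)   — distribution
= x1 ∧ ¬x1 ∨ x4 ∨ x1 ∧ (x5 ∨ x4 ∧ ¬x4)   — complement / identity
= x4 ∨ x1 ∧ (x5 ∨ x4 ∧ ¬x4)   — complement / identity
= x4 ∨ x1 ∧ x5   — complement / identity

x4 ∨ x1 ∧ x5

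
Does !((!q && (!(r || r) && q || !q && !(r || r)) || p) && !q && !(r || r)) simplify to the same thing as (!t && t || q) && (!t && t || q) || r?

Yes

E1: !((!q && (!(r || r) && q || !q && !(r || r)) || p) && !q && !(r || r))
    = !((!q && !(r || r) || p) && !q && !(r || r))
    = !(!q && !(r || r))
    = !(!q && !r)
    = q || r
E2: (!t && t || q) && (!t && t || q) || r
    = !t && t || q || r
    = q || r
Both reduce to q || r, so they are equivalent.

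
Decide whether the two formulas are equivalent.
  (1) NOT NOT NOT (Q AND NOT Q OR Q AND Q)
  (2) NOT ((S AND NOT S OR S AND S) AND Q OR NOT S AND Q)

E1: NOT NOT NOT (Q AND NOT Q OR Q AND Q)
    = NOT NOT NOT Q   (distribution)
    = NOT Q   (double negation)
E2: NOT ((S AND NOT S OR S AND S) AND Q OR NOT S AND Q)
    = NOT (S AND Q OR NOT S AND Q)   (distribution)
    = NOT Q   (distribution)
Both reduce to NOT Q, so they are equivalent.

Yes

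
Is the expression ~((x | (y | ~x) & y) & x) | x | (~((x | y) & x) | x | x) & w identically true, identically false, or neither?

~((x | (y | ~x) & y) & x) | x | (~((x | y) & x) | x | x) & w
= ~((x | y) & x) | x | (~((x | y) & x) | x | x) & w   (absorption)
= ~((x | y) & x) | x | (~((x | y) & x) | x) & w   (idempotence)
= ~((x | y) & x) | x   (absorption)
= ~x | x   (absorption)
= 1   (complement)

identically true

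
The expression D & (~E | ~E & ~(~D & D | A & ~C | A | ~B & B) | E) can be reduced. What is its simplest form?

D & (~E | ~E & ~(~D & D | A & ~C | A | ~B & B) | E)
= D & (~E | ~E & ~(~D & D | A & ~C | A) | E)   (complement / identity)
= D & (~E | ~E & ~(A & ~C | A) | E)   (complement / identity)
= D & (~E | ~E & ~A | E)   (absorption)
= D & (~E | E)   (absorption)
= D   (complement / identity)

D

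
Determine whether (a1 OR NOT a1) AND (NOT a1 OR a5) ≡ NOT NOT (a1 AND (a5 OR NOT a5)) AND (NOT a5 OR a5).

No

E1: (a1 OR NOT a1) AND (NOT a1 OR a5)
    = NOT a1 OR a5   [complement / identity]
E2: NOT NOT (a1 AND (a5 OR NOT a5)) AND (NOT a5 OR a5)
    = a1 AND (a5 OR NOT a5) AND (NOT a5 OR a5)   [double negation]
    = a1 AND (NOT a5 OR a5)   [complement / identity]
    = a1   [complement / identity]
These differ: at a1=0, a5=0, E1 = 1 but E2 = 0.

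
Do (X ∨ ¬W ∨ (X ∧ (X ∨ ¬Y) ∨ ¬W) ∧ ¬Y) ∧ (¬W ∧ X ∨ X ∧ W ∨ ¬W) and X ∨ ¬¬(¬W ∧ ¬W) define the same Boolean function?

E1: (X ∨ ¬W ∨ (X ∧ (X ∨ ¬Y) ∨ ¬W) ∧ ¬Y) ∧ (¬W ∧ X ∨ X ∧ W ∨ ¬W)
    = (X ∨ ¬W ∨ (X ∧ (X ∨ ¬Y) ∨ ¬W) ∧ ¬Y) ∧ (X ∨ ¬W)   — distribution
    = (X ∨ ¬W ∨ (X ∨ ¬W) ∧ ¬Y) ∧ (X ∨ ¬W)   — absorption
    = (X ∨ ¬W) ∧ (X ∨ ¬W)   — absorption
    = X ∨ ¬W   — idempotence
E2: X ∨ ¬¬(¬W ∧ ¬W)
    = X ∨ ¬(W ∨ W)   — De Morgan
    = X ∨ ¬W   — idempotence
Both reduce to X ∨ ¬W, so they are equivalent.

Yes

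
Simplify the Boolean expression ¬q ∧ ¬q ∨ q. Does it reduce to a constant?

¬q ∧ ¬q ∨ q
= ¬q ∨ q   (idempotence)
= True   (complement)

True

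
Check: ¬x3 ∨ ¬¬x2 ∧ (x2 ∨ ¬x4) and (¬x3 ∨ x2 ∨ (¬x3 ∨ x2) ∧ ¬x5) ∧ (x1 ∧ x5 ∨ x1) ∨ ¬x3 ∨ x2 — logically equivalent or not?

E1: ¬x3 ∨ ¬¬x2 ∧ (x2 ∨ ¬x4)
    = ¬x3 ∨ x2 ∧ (x2 ∨ ¬x4)
    = ¬x3 ∨ x2
E2: (¬x3 ∨ x2 ∨ (¬x3 ∨ x2) ∧ ¬x5) ∧ (x1 ∧ x5 ∨ x1) ∨ ¬x3 ∨ x2
    = (¬x3 ∨ x2 ∨ (¬x3 ∨ x2) ∧ ¬x5) ∧ x1 ∨ ¬x3 ∨ x2
    = (¬x3 ∨ x2) ∧ x1 ∨ ¬x3 ∨ x2
    = ¬x3 ∨ x2
Both reduce to ¬x3 ∨ x2, so they are equivalent.

Yes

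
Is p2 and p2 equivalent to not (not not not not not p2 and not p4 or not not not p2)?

Yes

E1: p2 and p2
    = p2   (idempotence)
E2: not (not not not not not p2 and not p4 or not not not p2)
    = not (not not not p2 and not p4 or not not not p2)   (double negation)
    = not not not not p2   (absorption)
    = not not p2   (double negation)
    = p2   (double negation)
Both reduce to p2, so they are equivalent.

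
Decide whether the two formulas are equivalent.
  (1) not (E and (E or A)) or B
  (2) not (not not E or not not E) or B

Yes

E1: not (E and (E or A)) or B
    = not E or B   (absorption)
E2: not (not not E or not not E) or B
    = not E and not E or B   (De Morgan)
    = not E or B   (idempotence)
Both reduce to not E or B, so they are equivalent.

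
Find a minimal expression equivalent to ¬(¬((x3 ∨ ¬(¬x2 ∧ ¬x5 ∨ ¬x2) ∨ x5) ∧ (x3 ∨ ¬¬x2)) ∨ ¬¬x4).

¬(¬((x3 ∨ ¬(¬x2 ∧ ¬x5 ∨ ¬x2) ∨ x5) ∧ (x3 ∨ ¬¬x2)) ∨ ¬¬x4)
= ¬(¬((x3 ∨ ¬¬x2 ∨ x5) ∧ (x3 ∨ ¬¬x2)) ∨ ¬¬x4)   [absorption]
= (x3 ∨ ¬¬x2 ∨ x5) ∧ (x3 ∨ ¬¬x2) ∧ ¬x4   [De Morgan]
= (x3 ∨ ¬¬x2) ∧ ¬x4   [absorption]
= (x3 ∨ x2) ∧ ¬x4   [double negation]

(x3 ∨ x2) ∧ ¬x4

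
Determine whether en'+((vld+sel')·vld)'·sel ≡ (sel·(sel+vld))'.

E1: en'+((vld+sel')·vld)'·sel
    = en'+vld'·sel
E2: (sel·(sel+vld))'
    = sel'
These differ: at en=0, sel=1, vld=0, E1 = 1 but E2 = 0.

No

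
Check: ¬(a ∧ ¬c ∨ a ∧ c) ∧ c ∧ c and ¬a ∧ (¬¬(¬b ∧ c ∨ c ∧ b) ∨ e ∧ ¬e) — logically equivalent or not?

E1: ¬(a ∧ ¬c ∨ a ∧ c) ∧ c ∧ c
    = ¬a ∧ c ∧ c   [distribution]
    = ¬a ∧ c   [idempotence]
E2: ¬a ∧ (¬¬(¬b ∧ c ∨ c ∧ b) ∨ e ∧ ¬e)
    = ¬a ∧ (¬¬c ∨ e ∧ ¬e)   [distribution]
    = ¬a ∧ ¬¬c   [complement / identity]
    = ¬a ∧ c   [double negation]
Both reduce to ¬a ∧ c, so they are equivalent.

Yes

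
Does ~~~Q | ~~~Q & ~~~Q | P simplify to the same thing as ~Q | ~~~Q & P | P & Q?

Yes

E1: ~~~Q | ~~~Q & ~~~Q | P
    = ~~~Q | ~~~Q | P   (idempotence)
    = ~~~Q | P   (idempotence)
    = ~Q | P   (double negation)
E2: ~Q | ~~~Q & P | P & Q
    = ~Q | ~Q & P | P & Q   (double negation)
    = ~Q | P   (distribution)
Both reduce to ~Q | P, so they are equivalent.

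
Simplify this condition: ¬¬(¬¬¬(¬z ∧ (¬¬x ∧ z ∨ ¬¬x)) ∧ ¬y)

¬¬(¬¬¬(¬z ∧ (¬¬x ∧ z ∨ ¬¬x)) ∧ ¬y)
= ¬¬(¬(¬z ∧ (¬¬x ∧ z ∨ ¬¬x)) ∧ ¬y)
= ¬¬(¬(¬z ∧ ¬¬x) ∧ ¬y)
= ¬¬((z ∨ ¬x) ∧ ¬y)
= (z ∨ ¬x) ∧ ¬y

(z ∨ ¬x) ∧ ¬y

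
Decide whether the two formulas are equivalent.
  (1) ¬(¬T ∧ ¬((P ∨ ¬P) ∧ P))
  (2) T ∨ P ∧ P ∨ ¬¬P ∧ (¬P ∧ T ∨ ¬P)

E1: ¬(¬T ∧ ¬((P ∨ ¬P) ∧ P))
    = ¬(¬T ∧ ¬P)   [complement / identity]
    = T ∨ P   [De Morgan]
E2: T ∨ P ∧ P ∨ ¬¬P ∧ (¬P ∧ T ∨ ¬P)
    = T ∨ P ∧ P ∨ P ∧ (¬P ∧ T ∨ ¬P)   [double negation]
    = T ∨ P ∧ P ∨ P ∧ ¬P   [absorption]
    = T ∨ P   [distribution]
Both reduce to T ∨ P, so they are equivalent.

Yes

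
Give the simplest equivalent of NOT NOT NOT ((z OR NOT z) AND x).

NOT x

NOT NOT NOT ((z OR NOT z) AND x)
= NOT NOT NOT x
= NOT x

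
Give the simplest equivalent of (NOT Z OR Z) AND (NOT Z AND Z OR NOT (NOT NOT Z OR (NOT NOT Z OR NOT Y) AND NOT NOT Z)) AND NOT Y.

(NOT Z OR Z) AND (NOT Z AND Z OR NOT (NOT NOT Z OR (NOT NOT Z OR NOT Y) AND NOT NOT Z)) AND NOT Y
= (NOT Z OR Z) AND (NOT Z AND Z OR NOT (NOT NOT Z OR NOT NOT Z)) AND NOT Y   (absorption)
= (NOT Z AND Z OR NOT (NOT NOT Z OR NOT NOT Z)) AND NOT Y   (complement / identity)
= (NOT Z AND Z OR NOT Z AND NOT Z) AND NOT Y   (De Morgan)
= NOT Z AND NOT Y   (distribution)

NOT Z AND NOT Y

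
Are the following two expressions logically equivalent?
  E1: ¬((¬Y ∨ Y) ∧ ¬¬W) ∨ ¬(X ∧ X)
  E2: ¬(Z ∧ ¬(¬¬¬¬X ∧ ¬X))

No

E1: ¬((¬Y ∨ Y) ∧ ¬¬W) ∨ ¬(X ∧ X)
    = ¬((¬Y ∨ Y) ∧ ¬¬W) ∨ ¬X
    = ¬¬¬W ∨ ¬X
    = ¬W ∨ ¬X
E2: ¬(Z ∧ ¬(¬¬¬¬X ∧ ¬X))
    = ¬(Z ∧ ¬(¬¬X ∧ ¬X))
    = ¬(Z ∧ (¬X ∨ X))
    = ¬Z
These differ: at W=0, X=0, Y=0, Z=1, E1 = 1 but E2 = 0.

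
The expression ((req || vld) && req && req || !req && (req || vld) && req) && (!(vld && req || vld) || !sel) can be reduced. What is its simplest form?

((req || vld) && req && req || !req && (req || vld) && req) && (!(vld && req || vld) || !sel)
= (req || vld) && req && (!(vld && req || vld) || !sel)   (distribution)
= req && (!(vld && req || vld) || !sel)   (absorption)
= req && (!vld || !sel)   (absorption)

req && (!vld || !sel)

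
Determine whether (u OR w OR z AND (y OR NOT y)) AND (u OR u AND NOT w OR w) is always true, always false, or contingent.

contingent

(u OR w OR z AND (y OR NOT y)) AND (u OR u AND NOT w OR w)
= (u OR w OR z AND (y OR NOT y)) AND (u OR w)   (absorption)
= (u OR w OR z) AND (u OR w)   (complement / identity)
= u OR w   (absorption)
This depends on u, w, so it is not a constant.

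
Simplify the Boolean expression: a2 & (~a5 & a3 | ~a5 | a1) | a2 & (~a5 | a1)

(~a5 | a1) & a2

a2 & (~a5 & a3 | ~a5 | a1) | a2 & (~a5 | a1)
= a2 & (~a5 | a1) | a2 & (~a5 | a1)   (absorption)
= (~a5 | a1 | ~a5 | a1) & a2   (distribution)
= (~a5 | a1) & a2   (idempotence)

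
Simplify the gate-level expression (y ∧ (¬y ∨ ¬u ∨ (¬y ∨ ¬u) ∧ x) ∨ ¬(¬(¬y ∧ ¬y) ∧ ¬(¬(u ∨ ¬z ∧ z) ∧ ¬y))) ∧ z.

(¬y ∨ ¬u) ∧ z

(y ∧ (¬y ∨ ¬u ∨ (¬y ∨ ¬u) ∧ x) ∨ ¬(¬(¬y ∧ ¬y) ∧ ¬(¬(u ∨ ¬z ∧ z) ∧ ¬y))) ∧ z
= (y ∧ (¬y ∨ ¬u ∨ (¬y ∨ ¬u) ∧ x) ∨ ¬y ∧ ¬y ∨ ¬(u ∨ ¬z ∧ z) ∧ ¬y) ∧ z   [De Morgan]
= (y ∧ (¬y ∨ ¬u ∨ (¬y ∨ ¬u) ∧ x) ∨ ¬y ∧ ¬y ∨ ¬u ∧ ¬y) ∧ z   [complement / identity]
= (y ∧ (¬y ∨ ¬u) ∨ ¬y ∧ ¬y ∨ ¬u ∧ ¬y) ∧ z   [absorption]
= (y ∧ (¬y ∨ ¬u) ∨ ¬y ∧ (¬y ∨ ¬u)) ∧ z   [distribution]
= (¬y ∨ ¬u) ∧ z   [distribution]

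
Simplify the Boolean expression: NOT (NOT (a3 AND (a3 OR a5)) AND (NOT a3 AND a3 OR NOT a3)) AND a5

NOT (NOT (a3 AND (a3 OR a5)) AND (NOT a3 AND a3 OR NOT a3)) AND a5
= NOT (NOT (a3 AND (a3 OR a5)) AND NOT a3) AND a5   [complement / identity]
= (a3 AND (a3 OR a5) OR a3) AND a5   [De Morgan]
= (a3 OR a3) AND a5   [absorption]
= a3 AND a5   [idempotence]

a3 AND a5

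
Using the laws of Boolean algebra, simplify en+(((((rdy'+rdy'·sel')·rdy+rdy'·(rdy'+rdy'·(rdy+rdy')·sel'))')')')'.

en+(((((rdy'+rdy'·sel')·rdy+rdy'·(rdy'+rdy'·(rdy+rdy')·sel'))')')')'
= en+(((((rdy'+rdy'·sel')·rdy+rdy'·(rdy'+rdy'·sel'))')')')'   [complement / identity]
= en+((((rdy'+rdy'·sel')')')')'   [distribution]
= en+((rdy'+rdy'·sel')')'   [double negation]
= en+((rdy')')'   [absorption]
= en+rdy'   [double negation]

en+rdy'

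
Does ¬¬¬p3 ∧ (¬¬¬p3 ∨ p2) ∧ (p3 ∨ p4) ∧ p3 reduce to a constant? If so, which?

¬¬¬p3 ∧ (¬¬¬p3 ∨ p2) ∧ (p3 ∨ p4) ∧ p3
= ¬¬¬p3 ∧ (¬¬¬p3 ∨ p2) ∧ p3   — absorption
= ¬¬¬p3 ∧ p3   — absorption
= ¬p3 ∧ p3   — double negation
= False   — complement

yes, False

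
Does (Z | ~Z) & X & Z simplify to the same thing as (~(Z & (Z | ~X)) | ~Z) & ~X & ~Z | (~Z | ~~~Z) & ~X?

E1: (Z | ~Z) & X & Z
    = X & Z
E2: (~(Z & (Z | ~X)) | ~Z) & ~X & ~Z | (~Z | ~~~Z) & ~X
    = (~Z | ~Z) & ~X & ~Z | (~Z | ~~~Z) & ~X
    = (~Z | ~Z) & ~X & ~Z | (~Z | ~Z) & ~X
    = (~Z | ~Z) & ~X
    = ~Z & ~X
These differ: at X=0, Z=0, E1 = 0 but E2 = 1.

No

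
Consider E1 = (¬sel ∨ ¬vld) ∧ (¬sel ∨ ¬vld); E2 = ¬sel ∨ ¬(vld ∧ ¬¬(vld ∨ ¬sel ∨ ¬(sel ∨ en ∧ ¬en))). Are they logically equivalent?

Yes

E1: (¬sel ∨ ¬vld) ∧ (¬sel ∨ ¬vld)
    = ¬sel ∨ ¬vld   (idempotence)
E2: ¬sel ∨ ¬(vld ∧ ¬¬(vld ∨ ¬sel ∨ ¬(sel ∨ en ∧ ¬en)))
    = ¬sel ∨ ¬(vld ∧ (vld ∨ ¬sel ∨ ¬(sel ∨ en ∧ ¬en)))   (double negation)
    = ¬sel ∨ ¬(vld ∧ (vld ∨ ¬sel ∨ ¬sel))   (complement / identity)
    = ¬sel ∨ ¬(vld ∧ (vld ∨ ¬sel))   (idempotence)
    = ¬sel ∨ ¬vld   (absorption)
Both reduce to ¬sel ∨ ¬vld, so they are equivalent.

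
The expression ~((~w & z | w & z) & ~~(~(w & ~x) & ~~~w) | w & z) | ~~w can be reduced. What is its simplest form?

~z | w

~((~w & z | w & z) & ~~(~(w & ~x) & ~~~w) | w & z) | ~~w
= ~((~w & z | w & z) & ~~(~(w & ~x) & ~w) | w & z) | ~~w
= ~((~w & z | w & z) & ~(w & ~x | w) | w & z) | ~~w
= ~((~w & z | w & z) & ~w | w & z) | ~~w
= ~(z & ~w | w & z) | ~~w
= ~z | ~~w
= ~z | w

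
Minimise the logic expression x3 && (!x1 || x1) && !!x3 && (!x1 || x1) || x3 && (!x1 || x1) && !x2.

x3

x3 && (!x1 || x1) && !!x3 && (!x1 || x1) || x3 && (!x1 || x1) && !x2
= x3 && (!x1 || x1) && x3 && (!x1 || x1) || x3 && (!x1 || x1) && !x2
= x3 && (!x1 || x1) && (x3 && (!x1 || x1) || !x2)
= x3 && (!x1 || x1)
= x3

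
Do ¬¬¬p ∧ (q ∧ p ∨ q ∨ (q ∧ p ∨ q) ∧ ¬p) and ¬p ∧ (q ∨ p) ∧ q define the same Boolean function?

Yes

E1: ¬¬¬p ∧ (q ∧ p ∨ q ∨ (q ∧ p ∨ q) ∧ ¬p)
    = ¬¬¬p ∧ (q ∧ p ∨ q)   [absorption]
    = ¬p ∧ (q ∧ p ∨ q)   [double negation]
    = ¬p ∧ q   [absorption]
E2: ¬p ∧ (q ∨ p) ∧ q
    = ¬p ∧ q   [absorption]
Both reduce to ¬p ∧ q, so they are equivalent.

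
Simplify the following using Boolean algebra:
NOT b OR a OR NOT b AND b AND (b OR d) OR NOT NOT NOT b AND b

NOT b OR a OR NOT b AND b AND (b OR d) OR NOT NOT NOT b AND b
= NOT b OR a OR NOT b AND b AND (b OR d) OR NOT b AND b   (double negation)
= NOT b OR a OR NOT b AND b OR NOT b AND b   (absorption)
= NOT b OR a OR NOT b AND b   (idempotence)
= NOT b OR a   (complement / identity)

NOT b OR a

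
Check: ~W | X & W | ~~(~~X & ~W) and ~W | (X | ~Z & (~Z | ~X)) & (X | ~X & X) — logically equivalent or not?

Yes

E1: ~W | X & W | ~~(~~X & ~W)
    = ~W | X & W | ~~X & ~W   — double negation
    = ~W | X & W | X & ~W   — double negation
    = ~W | X   — distribution
E2: ~W | (X | ~Z & (~Z | ~X)) & (X | ~X & X)
    = ~W | (X | ~Z & (~Z | ~X)) & X   — complement / identity
    = ~W | (X | ~Z) & X   — absorption
    = ~W | X   — absorption
Both reduce to ~W | X, so they are equivalent.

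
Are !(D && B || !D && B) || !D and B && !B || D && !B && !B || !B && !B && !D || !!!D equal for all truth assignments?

Yes

E1: !(D && B || !D && B) || !D
    = !B || !D   — distribution
E2: B && !B || D && !B && !B || !B && !B && !D || !!!D
    = B && !B || !B && !B || !!!D   — distribution
    = !B || !!!D   — distribution
    = !B || !D   — double negation
Both reduce to !B || !D, so they are equivalent.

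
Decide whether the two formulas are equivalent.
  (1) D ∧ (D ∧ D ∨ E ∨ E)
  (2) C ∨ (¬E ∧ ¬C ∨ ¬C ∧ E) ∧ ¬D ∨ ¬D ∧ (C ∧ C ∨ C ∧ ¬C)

No

E1: D ∧ (D ∧ D ∨ E ∨ E)
    = D ∧ (D ∨ E ∨ E)
    = D ∧ (D ∨ E)
    = D
E2: C ∨ (¬E ∧ ¬C ∨ ¬C ∧ E) ∧ ¬D ∨ ¬D ∧ (C ∧ C ∨ C ∧ ¬C)
    = C ∨ ¬C ∧ ¬D ∨ ¬D ∧ (C ∧ C ∨ C ∧ ¬C)
    = C ∨ ¬C ∧ ¬D ∨ ¬D ∧ C
    = C ∨ ¬D
These differ: at C=0, D=1, E=0, E1 = 1 but E2 = 0.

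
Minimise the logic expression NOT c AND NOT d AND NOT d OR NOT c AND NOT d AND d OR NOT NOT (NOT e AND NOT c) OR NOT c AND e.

NOT c

NOT c AND NOT d AND NOT d OR NOT c AND NOT d AND d OR NOT NOT (NOT e AND NOT c) OR NOT c AND e
= NOT c AND NOT d OR NOT NOT (NOT e AND NOT c) OR NOT c AND e   [distribution]
= NOT c AND NOT d OR NOT e AND NOT c OR NOT c AND e   [double negation]
= NOT c AND NOT d OR NOT c   [distribution]
= NOT c   [absorption]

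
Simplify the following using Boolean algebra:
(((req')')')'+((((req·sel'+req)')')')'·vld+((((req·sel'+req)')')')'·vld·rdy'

(((req')')')'+((((req·sel'+req)')')')'·vld+((((req·sel'+req)')')')'·vld·rdy'
= (((req')')')'+((((req·sel'+req)')')')'·vld
= (((req')')')'+(((req')')')'·vld
= (((req')')')'
= (req')'
= req

req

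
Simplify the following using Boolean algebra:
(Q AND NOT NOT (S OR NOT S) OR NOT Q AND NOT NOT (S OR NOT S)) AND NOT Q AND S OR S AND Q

(Q AND NOT NOT (S OR NOT S) OR NOT Q AND NOT NOT (S OR NOT S)) AND NOT Q AND S OR S AND Q
= NOT NOT (S OR NOT S) AND NOT Q AND S OR S AND Q   — distribution
= (S OR NOT S) AND NOT Q AND S OR S AND Q   — double negation
= NOT Q AND S OR S AND Q   — complement / identity
= S   — distribution

S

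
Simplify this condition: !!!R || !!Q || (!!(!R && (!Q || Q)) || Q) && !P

!R || Q

!!!R || !!Q || (!!(!R && (!Q || Q)) || Q) && !P
= !!!R || !!Q || (!!!R || Q) && !P   (complement / identity)
= !!!R || Q || (!!!R || Q) && !P   (double negation)
= !!!R || Q   (absorption)
= !R || Q   (double negation)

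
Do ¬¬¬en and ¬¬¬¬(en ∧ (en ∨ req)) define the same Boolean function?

No

E1: ¬¬¬en
    = ¬en
E2: ¬¬¬¬(en ∧ (en ∨ req))
    = ¬¬¬¬en
    = ¬¬en
    = en
These differ: at en=0, req=0, E1 = 1 but E2 = 0.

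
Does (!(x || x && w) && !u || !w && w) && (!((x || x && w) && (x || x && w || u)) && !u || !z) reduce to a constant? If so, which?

(!(x || x && w) && !u || !w && w) && (!((x || x && w) && (x || x && w || u)) && !u || !z)
= !(x || x && w) && !u && (!((x || x && w) && (x || x && w || u)) && !u || !z)
= !(x || x && w) && !u && (!(x || x && w) && !u || !z)
= !(x || x && w) && !u
= !x && !u
This depends on u, x, so it is not a constant.

no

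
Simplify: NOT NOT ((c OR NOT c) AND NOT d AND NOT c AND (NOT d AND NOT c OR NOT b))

NOT d AND NOT c

NOT NOT ((c OR NOT c) AND NOT d AND NOT c AND (NOT d AND NOT c OR NOT b))
= NOT NOT ((c OR NOT c) AND NOT d AND NOT c)   — absorption
= NOT NOT (NOT d AND NOT c)   — complement / identity
= NOT d AND NOT c   — double negation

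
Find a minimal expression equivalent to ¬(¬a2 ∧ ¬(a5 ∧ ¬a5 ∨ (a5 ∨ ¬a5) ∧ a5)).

¬(¬a2 ∧ ¬(a5 ∧ ¬a5 ∨ (a5 ∨ ¬a5) ∧ a5))
= ¬(¬a2 ∧ ¬(a5 ∧ ¬a5 ∨ a5))   (complement / identity)
= a2 ∨ a5 ∧ ¬a5 ∨ a5   (De Morgan)
= a2 ∨ a5   (complement / identity)

a2 ∨ a5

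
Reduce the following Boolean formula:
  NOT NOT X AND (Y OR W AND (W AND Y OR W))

NOT NOT X AND (Y OR W AND (W AND Y OR W))
= X AND (Y OR W AND (W AND Y OR W))   [double negation]
= X AND (Y OR W AND W)   [absorption]
= X AND (Y OR W)   [idempotence]

X AND (Y OR W)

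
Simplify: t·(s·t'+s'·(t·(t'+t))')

0

t·(s·t'+s'·(t·(t'+t))')
= t·(s·t'+s'·t')
= t·t'
= 0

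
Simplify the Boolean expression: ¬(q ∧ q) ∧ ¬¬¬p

¬(q ∧ q) ∧ ¬¬¬p
= ¬(q ∧ q) ∧ ¬p
= ¬q ∧ ¬p

¬q ∧ ¬p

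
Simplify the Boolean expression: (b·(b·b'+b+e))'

b'

(b·(b·b'+b+e))'
= (b·(b+e))'   (complement / identity)
= b'   (absorption)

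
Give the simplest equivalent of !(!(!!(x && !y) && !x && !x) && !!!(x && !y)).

x && !y

!(!(!!(x && !y) && !x && !x) && !!!(x && !y))
= !(!(!!(x && !y) && !x) && !!!(x && !y))   — idempotence
= !!(x && !y) && !x || !!(x && !y)   — De Morgan
= !!(x && !y)   — absorption
= x && !y   — double negation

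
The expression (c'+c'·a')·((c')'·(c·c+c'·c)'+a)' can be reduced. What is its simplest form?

c'·a'

(c'+c'·a')·((c')'·(c·c+c'·c)'+a)'
= (c'+c'·a')·((c')'·c'+a)'   [distribution]
= c'·((c')'·c'+a)'   [absorption]
= c'·(c·c'+a)'   [double negation]
= c'·a'   [complement / identity]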